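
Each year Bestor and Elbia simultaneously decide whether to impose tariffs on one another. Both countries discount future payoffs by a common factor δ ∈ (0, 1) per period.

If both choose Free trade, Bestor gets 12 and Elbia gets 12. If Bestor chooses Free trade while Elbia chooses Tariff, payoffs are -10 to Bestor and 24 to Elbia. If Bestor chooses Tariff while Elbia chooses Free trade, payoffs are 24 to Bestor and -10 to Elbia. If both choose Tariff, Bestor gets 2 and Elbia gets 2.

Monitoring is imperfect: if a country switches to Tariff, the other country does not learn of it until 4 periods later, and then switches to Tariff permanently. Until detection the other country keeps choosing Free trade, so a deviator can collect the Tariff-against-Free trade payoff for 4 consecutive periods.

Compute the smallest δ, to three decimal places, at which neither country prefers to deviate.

0.859

Deviating for the 4 undetected periods gains 24−12 = 12 per period over cooperation, then loses 12−2 = 10 per period forever once punishment starts.
Gain: 12(1 + δ + … + δ^3); loss: 10·δ^4/(1−δ).
No profitable deviation ⇔ 12(1−δ^4) ≤ 10·δ^4, i.e. δ^4 ≥ 12/(12+10) = 6/11.
Hence δ ≥ (6/11)^(1/4) ≈ 0.859.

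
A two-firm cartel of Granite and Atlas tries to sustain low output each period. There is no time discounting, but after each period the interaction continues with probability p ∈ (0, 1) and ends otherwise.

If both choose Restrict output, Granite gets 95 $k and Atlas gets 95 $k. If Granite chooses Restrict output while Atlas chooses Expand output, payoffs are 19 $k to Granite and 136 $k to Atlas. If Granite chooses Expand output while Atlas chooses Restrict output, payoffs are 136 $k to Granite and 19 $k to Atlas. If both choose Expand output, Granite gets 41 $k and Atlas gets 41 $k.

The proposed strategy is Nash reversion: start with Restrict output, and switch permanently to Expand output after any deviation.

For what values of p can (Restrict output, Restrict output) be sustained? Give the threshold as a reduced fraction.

41/95

Expected cooperation value is 95 + p·95 + p²·95 + … = 95/(1−p); deviation gives 136 + p·41/(1−p).
95 ≥ 136(1−p) + 41p ⇒ 95p ≥ 41 ⇒ p ≥ 41/95.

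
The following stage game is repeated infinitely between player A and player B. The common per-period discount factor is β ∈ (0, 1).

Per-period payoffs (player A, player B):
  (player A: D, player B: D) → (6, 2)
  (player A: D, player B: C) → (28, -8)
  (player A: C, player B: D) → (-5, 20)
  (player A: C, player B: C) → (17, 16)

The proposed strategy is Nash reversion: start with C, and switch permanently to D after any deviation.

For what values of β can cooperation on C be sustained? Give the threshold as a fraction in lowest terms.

1/2

For player A: deviation gain 28−17 = 11, per-period punishment loss 17−6 = 11. IC gives β ≥ 11/22 = 1/2.
For player B: gain 4, loss 14 per period, so β ≥ 4/18 = 2/9.
The tighter constraint is player A's, so cooperation needs β ≥ 1/2.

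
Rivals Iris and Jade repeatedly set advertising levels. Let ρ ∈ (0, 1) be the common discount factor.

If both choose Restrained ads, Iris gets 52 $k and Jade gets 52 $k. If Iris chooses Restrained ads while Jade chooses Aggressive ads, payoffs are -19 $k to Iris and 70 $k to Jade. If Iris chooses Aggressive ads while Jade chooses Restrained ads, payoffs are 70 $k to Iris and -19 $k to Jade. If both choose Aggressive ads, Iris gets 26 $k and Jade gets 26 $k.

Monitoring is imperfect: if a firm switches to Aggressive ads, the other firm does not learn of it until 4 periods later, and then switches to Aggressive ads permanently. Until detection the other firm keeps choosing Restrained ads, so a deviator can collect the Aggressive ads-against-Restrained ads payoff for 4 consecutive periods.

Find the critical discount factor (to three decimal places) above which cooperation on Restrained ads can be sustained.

0.800

A deviator earns 70 for 4 periods, then 26 forever; cooperating earns 52 forever. Multiplying the IC by (1−ρ):
52 ≥ 70(1−ρ^4) + 26ρ^4, so 44·ρ^4 ≥ 18 and ρ^4 ≥ 9/22.
ρ ≥ (9/22)^(1/4) ≈ 0.800.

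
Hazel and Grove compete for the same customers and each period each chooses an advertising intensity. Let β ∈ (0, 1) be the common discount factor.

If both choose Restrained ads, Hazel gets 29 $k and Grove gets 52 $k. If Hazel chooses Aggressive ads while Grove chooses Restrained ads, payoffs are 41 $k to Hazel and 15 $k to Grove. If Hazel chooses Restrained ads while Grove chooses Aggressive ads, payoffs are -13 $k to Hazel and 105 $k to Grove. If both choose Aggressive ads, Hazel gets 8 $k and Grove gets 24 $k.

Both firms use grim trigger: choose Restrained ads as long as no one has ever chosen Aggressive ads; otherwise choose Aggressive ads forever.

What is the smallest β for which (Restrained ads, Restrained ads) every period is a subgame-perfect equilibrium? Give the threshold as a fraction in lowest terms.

Hazel's threshold: (41−29)/(41−8) = 4/11.
Grove's threshold: (105−52)/(105−24) = 53/81.
4/11 < 53/81, so Grove binds and β* = 53/81.

53/81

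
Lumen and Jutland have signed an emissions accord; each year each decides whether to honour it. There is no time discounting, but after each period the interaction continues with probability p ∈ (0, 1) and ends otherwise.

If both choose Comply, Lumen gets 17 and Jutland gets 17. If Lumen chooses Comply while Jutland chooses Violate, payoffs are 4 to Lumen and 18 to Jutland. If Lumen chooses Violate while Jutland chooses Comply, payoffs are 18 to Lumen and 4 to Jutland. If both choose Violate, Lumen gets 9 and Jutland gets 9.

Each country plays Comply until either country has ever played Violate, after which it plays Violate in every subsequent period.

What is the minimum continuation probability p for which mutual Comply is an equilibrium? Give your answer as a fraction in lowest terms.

1/9

Expected cooperation value is 17 + p·17 + p²·17 + … = 17/(1−p); deviation gives 18 + p·9/(1−p).
17 ≥ 18(1−p) + 9p ⇒ 9p ≥ 1 ⇒ p ≥ 1/9.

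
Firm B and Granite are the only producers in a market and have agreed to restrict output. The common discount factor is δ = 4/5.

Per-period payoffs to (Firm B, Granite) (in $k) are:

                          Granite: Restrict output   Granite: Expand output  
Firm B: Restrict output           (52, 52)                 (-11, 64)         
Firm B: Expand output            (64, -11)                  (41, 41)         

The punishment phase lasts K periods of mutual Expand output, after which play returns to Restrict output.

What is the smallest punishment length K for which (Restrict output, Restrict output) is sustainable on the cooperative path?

IC: δ(1−δ^K)/(1−δ) ≥ (64−52)/(52−41) = 12/11.
With δ = 4/5: need 1 − δ^K ≥ 12/11·(1−4/5)/(4/5), i.e. δ^K ≤ 0.7273.
Since (4/5)^1 = 0.8000 and (4/5)^2 = 0.6400, the smallest such K is 2.

2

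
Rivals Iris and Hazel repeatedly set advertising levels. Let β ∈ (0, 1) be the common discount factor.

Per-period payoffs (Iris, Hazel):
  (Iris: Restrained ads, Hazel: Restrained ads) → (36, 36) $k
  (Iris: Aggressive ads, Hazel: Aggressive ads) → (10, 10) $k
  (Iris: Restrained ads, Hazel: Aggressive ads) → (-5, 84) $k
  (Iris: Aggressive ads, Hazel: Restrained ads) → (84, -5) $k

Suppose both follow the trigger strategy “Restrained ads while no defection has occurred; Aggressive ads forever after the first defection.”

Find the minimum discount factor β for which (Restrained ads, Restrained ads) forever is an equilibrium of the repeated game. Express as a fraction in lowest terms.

Cooperation forever yields 36 each period: 36/(1−β).
Deviating yields 84 once, then 10 forever: 84 + 10β/(1−β).
No profitable deviation requires 36/(1−β) ≥ 84 + 10β/(1−β).
Multiplying by (1−β): 36 ≥ 84(1−β) + 10β = 84 − 74β.
So 74β ≥ 48, i.e. β ≥ 48/74 = 24/37.

24/37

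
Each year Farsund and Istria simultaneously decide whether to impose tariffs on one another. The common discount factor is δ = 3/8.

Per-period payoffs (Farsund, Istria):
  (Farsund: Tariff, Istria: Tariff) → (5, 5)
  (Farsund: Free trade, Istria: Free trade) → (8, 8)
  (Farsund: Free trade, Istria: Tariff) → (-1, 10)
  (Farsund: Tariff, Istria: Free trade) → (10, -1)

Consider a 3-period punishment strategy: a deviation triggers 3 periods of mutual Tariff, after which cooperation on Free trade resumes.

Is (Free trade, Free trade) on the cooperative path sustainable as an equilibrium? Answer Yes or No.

Comparing payoff streams over the 4 periods until play realigns: cooperate → 8(1+δ+…+δ^3); deviate → 10 + 5(δ+…+δ^3).
Cooperation is sustained iff (8−5)(δ+…+δ^3) ≥ 10−8.
δ+…+δ^3 = 3/8·(1−(3/8)^3)/(1−3/8) = 0.5684, and (10−8)/(8−5) = 0.6667.
0.5684 < 0.6667, so cooperation is not sustainable.

No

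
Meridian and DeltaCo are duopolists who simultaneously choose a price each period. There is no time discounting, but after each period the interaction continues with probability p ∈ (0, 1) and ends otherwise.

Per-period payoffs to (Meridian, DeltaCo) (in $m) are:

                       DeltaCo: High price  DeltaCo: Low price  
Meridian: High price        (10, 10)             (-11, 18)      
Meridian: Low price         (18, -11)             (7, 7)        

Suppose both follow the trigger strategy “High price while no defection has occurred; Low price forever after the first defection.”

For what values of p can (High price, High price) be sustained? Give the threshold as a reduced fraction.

With no time discounting, the continuation probability p plays the role of the discount factor.
Grim-trigger IC: 10/(1−p) ≥ 18 + 7p/(1−p) ⇒ p ≥ (18−10)/(18−7) = 8/11.

8/11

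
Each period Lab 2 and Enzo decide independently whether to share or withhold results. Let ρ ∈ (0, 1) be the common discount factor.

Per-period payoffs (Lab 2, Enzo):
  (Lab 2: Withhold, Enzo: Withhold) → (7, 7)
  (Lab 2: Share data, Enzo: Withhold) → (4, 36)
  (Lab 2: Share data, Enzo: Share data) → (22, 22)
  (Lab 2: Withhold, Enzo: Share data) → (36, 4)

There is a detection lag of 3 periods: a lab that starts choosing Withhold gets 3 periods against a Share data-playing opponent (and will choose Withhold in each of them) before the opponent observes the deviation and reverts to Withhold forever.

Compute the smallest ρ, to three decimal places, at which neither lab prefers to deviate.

0.784

Deviating for the 3 undetected periods gains 36−22 = 14 per period over cooperation, then loses 22−7 = 15 per period forever once punishment starts.
Gain: 14(1 + ρ + … + ρ^2); loss: 15·ρ^3/(1−ρ).
No profitable deviation ⇔ 14(1−ρ^3) ≤ 15·ρ^3, i.e. ρ^3 ≥ 14/(14+15) = 14/29.
Hence ρ ≥ (14/29)^(1/3) ≈ 0.784.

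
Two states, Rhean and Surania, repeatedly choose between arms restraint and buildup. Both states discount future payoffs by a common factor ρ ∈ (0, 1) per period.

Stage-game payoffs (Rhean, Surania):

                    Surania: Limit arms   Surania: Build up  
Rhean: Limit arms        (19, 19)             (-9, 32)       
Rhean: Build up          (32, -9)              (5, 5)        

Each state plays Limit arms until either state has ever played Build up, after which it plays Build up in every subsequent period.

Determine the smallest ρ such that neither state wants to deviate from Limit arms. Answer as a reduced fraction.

13/27

Cooperation forever yields 19 each period: 19/(1−ρ).
Deviating yields 32 once, then 5 forever: 32 + 5ρ/(1−ρ).
No profitable deviation requires 19/(1−ρ) ≥ 32 + 5ρ/(1−ρ).
Multiplying by (1−ρ): 19 ≥ 32(1−ρ) + 5ρ = 32 − 27ρ.
So 27ρ ≥ 13, i.e. ρ ≥ 13/27.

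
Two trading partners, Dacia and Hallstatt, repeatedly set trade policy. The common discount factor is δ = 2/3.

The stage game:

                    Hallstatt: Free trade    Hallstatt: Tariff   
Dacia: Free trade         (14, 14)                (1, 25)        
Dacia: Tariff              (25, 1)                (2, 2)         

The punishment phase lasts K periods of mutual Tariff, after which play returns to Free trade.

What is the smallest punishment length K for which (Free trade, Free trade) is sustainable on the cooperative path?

IC: δ(1−δ^K)/(1−δ) ≥ (25−14)/(14−2) = 11/12.
With δ = 2/3: need 1 − δ^K ≥ 11/12·(1−2/3)/(2/3), i.e. δ^K ≤ 0.5417.
Since (2/3)^1 = 0.6667 and (2/3)^2 = 0.4444, the smallest such K is 2.

2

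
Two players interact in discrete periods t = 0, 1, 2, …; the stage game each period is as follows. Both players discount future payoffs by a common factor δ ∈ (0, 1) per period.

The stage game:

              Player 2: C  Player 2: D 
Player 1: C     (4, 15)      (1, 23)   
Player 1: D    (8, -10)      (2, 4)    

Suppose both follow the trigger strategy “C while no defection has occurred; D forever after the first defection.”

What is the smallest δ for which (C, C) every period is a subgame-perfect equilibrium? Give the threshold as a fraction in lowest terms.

2/3

Player 1: cooperation gives 4 each period; deviation gives 8 once then 2 forever.
  4/(1−δ) ≥ 8 + 2δ/(1−δ) ⇒ δ ≥ 4/6 = 2/3.
Player 2: cooperation gives 15 each period; deviation gives 23 once then 4 forever.
  δ ≥ 8/19.
Both must hold, so the binding constraint is Player 1's: δ ≥ 2/3.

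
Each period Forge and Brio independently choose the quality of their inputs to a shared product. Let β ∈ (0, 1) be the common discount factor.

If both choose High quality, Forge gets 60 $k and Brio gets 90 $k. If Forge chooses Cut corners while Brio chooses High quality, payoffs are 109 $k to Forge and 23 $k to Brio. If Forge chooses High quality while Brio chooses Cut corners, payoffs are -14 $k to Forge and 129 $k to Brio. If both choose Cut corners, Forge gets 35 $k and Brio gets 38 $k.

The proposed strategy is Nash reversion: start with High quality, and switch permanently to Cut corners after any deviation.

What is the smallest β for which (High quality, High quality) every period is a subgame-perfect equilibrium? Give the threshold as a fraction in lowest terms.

49/74

Forge: cooperation gives 60 each period; deviation gives 109 once then 35 forever.
  60/(1−β) ≥ 109 + 35β/(1−β) ⇒ β ≥ 49/74.
Brio: cooperation gives 90 each period; deviation gives 129 once then 38 forever.
  β ≥ 39/91 = 3/7.
Both must hold, so the binding constraint is Forge's: β ≥ 49/74.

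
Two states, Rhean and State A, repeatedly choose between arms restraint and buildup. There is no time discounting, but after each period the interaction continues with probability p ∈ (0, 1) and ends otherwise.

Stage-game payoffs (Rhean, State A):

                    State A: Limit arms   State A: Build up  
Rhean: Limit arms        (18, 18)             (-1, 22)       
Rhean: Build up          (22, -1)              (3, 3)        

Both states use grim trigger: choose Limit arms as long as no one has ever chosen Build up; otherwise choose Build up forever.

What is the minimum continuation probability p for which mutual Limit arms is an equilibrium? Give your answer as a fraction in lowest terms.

With no time discounting, the continuation probability p plays the role of the discount factor.
Grim-trigger IC: 18/(1−p) ≥ 22 + 3p/(1−p) ⇒ p ≥ (22−18)/(22−3) = 4/19.

4/19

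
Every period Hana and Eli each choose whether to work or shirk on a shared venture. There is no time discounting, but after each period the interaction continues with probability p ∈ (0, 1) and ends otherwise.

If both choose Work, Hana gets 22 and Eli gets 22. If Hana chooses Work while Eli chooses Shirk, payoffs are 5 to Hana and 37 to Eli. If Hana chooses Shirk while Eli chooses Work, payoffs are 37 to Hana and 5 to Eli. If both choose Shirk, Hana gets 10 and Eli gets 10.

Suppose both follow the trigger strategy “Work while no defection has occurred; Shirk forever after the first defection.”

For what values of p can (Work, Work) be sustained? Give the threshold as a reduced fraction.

5/9

With no time discounting, the continuation probability p plays the role of the discount factor.
Grim-trigger IC: 22/(1−p) ≥ 37 + 10p/(1−p) ⇒ p ≥ (37−22)/(37−10) = 5/9.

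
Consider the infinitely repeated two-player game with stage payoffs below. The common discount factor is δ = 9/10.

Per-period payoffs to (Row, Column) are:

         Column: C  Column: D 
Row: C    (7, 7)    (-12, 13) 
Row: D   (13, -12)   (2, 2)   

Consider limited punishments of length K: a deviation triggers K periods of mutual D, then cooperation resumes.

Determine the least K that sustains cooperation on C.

2

Need Σ_{k=1}^{K} δ^k ≥ (13−7)/(7−2) = 1.2000 at δ = 9/10.
At K = 1 the sum is 0.9000 < 1.2000; at K = 2 it is 1.7100 ≥ 1.2000.
So the minimum punishment length is K = 2.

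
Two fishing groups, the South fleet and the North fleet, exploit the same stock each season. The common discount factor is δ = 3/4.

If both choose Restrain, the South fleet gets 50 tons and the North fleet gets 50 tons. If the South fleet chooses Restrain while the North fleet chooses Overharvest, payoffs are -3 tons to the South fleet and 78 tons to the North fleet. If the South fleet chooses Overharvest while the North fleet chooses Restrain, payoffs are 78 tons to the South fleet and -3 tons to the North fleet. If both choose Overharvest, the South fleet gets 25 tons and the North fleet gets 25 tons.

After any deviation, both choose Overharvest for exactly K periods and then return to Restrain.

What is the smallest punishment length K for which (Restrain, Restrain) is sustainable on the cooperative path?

Need Σ_{k=1}^{K} δ^k ≥ (78−50)/(50−25) = 1.1200 at δ = 3/4.
At K = 1 the sum is 0.7500 < 1.1200; at K = 2 it is 1.3125 ≥ 1.1200.
So the minimum punishment length is K = 2.

2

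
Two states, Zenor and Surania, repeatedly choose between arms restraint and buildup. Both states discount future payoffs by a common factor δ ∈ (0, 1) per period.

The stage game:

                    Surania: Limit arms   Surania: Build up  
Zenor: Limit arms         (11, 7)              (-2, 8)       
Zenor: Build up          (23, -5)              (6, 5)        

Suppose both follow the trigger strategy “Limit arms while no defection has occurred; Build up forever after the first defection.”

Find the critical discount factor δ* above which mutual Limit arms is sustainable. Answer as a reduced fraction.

Zenor's threshold: (23−11)/(23−6) = 12/17.
Surania's threshold: (8−7)/(8−5) = 1/3.
12/17 > 1/3, so Zenor binds and δ* = 12/17.

12/17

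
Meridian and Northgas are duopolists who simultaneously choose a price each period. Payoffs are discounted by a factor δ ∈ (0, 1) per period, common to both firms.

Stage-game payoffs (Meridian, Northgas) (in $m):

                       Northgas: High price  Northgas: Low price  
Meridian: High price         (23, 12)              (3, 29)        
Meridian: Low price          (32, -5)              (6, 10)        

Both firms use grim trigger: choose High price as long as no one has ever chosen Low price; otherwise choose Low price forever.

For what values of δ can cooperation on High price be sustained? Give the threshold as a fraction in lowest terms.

17/19

For Meridian: deviation gain 32−23 = 9, per-period punishment loss 23−6 = 17. IC gives δ ≥ 9/26.
For Northgas: gain 17, loss 2 per period, so δ ≥ 17/19.
The tighter constraint is Northgas's, so cooperation needs δ ≥ 17/19.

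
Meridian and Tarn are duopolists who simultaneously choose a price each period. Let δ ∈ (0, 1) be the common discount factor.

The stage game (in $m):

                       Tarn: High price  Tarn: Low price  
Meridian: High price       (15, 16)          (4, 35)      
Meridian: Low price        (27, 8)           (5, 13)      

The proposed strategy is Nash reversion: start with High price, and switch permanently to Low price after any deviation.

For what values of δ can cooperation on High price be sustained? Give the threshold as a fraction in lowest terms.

19/22

Meridian's threshold: (27−15)/(27−5) = 6/11.
Tarn's threshold: (35−16)/(35−13) = 19/22.
6/11 < 19/22, so Tarn binds and δ* = 19/22.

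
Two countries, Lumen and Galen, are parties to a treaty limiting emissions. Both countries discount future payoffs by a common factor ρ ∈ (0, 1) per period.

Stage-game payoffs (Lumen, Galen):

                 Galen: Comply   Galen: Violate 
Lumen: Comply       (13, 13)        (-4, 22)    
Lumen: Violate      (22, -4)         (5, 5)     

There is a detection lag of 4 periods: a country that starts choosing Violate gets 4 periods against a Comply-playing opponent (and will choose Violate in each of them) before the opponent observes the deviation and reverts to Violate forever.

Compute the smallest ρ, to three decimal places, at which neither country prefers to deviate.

The best deviation is to choose Violate for all 4 undetected periods, earning 22 each, then 5 forever once detected.
Deviation value: 22(1−ρ^4)/(1−ρ) + 5ρ^4/(1−ρ); cooperation value: 13/(1−ρ).
IC: 13 ≥ 22(1−ρ^4) + 5ρ^4 = 22 − 17ρ^4.
So ρ^4 ≥ 9/17, giving ρ ≥ (9/17)^(1/4) ≈ 0.853.

0.853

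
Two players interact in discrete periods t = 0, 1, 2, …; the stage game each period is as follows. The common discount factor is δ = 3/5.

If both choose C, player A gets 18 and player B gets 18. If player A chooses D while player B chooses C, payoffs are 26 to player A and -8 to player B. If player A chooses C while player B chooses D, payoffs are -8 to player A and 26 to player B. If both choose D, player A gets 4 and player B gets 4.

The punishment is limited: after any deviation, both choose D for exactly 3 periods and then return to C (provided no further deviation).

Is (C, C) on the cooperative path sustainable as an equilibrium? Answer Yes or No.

Yes

A one-shot deviation gives 26 now, then 4 for 3 periods, then back to 18.
Gain from deviating: (26−18) today; loss: (18−4) in each of the next 3 periods.
No-deviation condition: (18−4)(δ+…+δ^3) ≥ 26−18, i.e. δ+…+δ^3 ≥ 4/7.
At δ = 3/5: δ+…+δ^3 = 1.1760 ≥ 0.5714.
So cooperation is sustainable.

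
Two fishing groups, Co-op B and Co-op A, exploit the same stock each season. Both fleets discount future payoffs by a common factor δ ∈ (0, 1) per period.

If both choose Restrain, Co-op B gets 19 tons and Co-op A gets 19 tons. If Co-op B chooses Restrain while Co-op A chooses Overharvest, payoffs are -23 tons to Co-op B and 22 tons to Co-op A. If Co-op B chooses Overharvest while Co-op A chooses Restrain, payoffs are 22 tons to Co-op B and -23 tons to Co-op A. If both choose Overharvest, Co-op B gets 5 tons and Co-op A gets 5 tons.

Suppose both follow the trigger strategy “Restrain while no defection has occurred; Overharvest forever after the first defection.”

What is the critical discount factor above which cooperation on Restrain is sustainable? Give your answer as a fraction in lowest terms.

Cooperation forever yields 19 each period: 19/(1−δ).
Deviating yields 22 once, then 5 forever: 22 + 5δ/(1−δ).
No profitable deviation requires 19/(1−δ) ≥ 22 + 5δ/(1−δ).
Multiplying by (1−δ): 19 ≥ 22(1−δ) + 5δ = 22 − 17δ.
So 17δ ≥ 3, i.e. δ ≥ 3/17.

3/17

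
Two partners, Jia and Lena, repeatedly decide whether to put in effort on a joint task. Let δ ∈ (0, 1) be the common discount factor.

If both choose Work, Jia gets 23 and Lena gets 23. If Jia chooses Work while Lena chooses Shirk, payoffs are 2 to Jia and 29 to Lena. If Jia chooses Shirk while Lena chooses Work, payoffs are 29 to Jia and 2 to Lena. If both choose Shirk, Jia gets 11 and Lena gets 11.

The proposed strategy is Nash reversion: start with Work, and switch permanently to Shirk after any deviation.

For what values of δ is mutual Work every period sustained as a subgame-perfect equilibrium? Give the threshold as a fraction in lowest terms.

1/3

23/(1−δ) ≥ 29 + 11δ/(1−δ)
23 ≥ 29 − 18δ
δ ≥ 6/18 = 1/3.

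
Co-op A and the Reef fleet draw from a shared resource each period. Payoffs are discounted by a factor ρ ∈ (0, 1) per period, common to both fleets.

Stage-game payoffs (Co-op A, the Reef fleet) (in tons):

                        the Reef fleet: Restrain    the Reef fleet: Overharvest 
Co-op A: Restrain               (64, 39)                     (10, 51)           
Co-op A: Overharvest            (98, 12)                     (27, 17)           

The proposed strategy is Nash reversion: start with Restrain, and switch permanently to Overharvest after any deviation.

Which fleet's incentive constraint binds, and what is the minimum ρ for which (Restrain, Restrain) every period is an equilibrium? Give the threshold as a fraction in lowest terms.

Co-op A's threshold: (98−64)/(98−27) = 34/71.
the Reef fleet's threshold: (51−39)/(51−17) = 6/17.
34/71 > 6/17, so Co-op A binds and ρ* = 34/71.

Co-op A; ρ ≥ 34/71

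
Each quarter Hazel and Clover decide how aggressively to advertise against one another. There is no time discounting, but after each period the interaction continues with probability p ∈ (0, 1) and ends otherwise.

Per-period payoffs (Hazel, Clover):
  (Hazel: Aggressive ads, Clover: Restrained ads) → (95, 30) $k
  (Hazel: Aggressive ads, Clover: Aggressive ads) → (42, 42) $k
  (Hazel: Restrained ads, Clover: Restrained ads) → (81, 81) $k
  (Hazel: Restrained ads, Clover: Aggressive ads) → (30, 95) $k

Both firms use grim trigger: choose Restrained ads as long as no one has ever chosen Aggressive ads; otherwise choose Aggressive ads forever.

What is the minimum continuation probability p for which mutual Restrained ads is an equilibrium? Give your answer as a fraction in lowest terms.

Expected cooperation value is 81 + p·81 + p²·81 + … = 81/(1−p); deviation gives 95 + p·42/(1−p).
81 ≥ 95(1−p) + 42p ⇒ 53p ≥ 14 ⇒ p ≥ 14/53.

14/53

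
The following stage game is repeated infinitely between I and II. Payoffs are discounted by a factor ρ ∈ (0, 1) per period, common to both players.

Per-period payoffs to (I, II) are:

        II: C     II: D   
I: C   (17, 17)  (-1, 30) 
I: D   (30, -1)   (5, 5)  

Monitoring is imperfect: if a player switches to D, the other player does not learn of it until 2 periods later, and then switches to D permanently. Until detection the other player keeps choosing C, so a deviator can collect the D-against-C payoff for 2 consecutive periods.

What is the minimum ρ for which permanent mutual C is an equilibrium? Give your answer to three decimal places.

0.721

A deviator earns 30 for 2 periods, then 5 forever; cooperating earns 17 forever. Multiplying the IC by (1−ρ):
17 ≥ 30(1−ρ^2) + 5ρ^2, so 25·ρ^2 ≥ 13 and ρ^2 ≥ 13/25.
ρ ≥ (13/25)^(1/2) ≈ 0.721.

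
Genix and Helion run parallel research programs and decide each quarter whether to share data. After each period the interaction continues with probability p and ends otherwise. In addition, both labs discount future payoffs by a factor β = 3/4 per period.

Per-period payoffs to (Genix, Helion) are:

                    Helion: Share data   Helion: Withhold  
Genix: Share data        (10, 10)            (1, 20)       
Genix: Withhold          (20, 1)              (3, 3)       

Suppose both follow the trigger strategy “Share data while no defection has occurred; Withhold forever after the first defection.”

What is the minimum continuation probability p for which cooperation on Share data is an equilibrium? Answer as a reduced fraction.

40/51

Expected continuation weight on next period's payoff is β·p = 3/4·p, which plays the role of the discount factor.
Cooperation requires 3/4·p ≥ (20−10)/(20−3) = 10/17, hence p ≥ 40/51.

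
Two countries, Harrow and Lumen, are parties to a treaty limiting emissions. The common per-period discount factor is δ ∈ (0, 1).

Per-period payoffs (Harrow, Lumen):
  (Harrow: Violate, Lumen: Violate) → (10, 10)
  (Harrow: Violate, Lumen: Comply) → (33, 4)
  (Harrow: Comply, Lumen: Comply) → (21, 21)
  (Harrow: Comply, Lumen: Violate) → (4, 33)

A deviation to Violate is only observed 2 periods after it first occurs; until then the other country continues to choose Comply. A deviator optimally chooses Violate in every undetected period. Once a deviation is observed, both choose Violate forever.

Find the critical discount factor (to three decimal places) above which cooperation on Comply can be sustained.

0.722

A deviator earns 33 for 2 periods, then 10 forever; cooperating earns 21 forever. Multiplying the IC by (1−δ):
21 ≥ 33(1−δ^2) + 10δ^2, so 23·δ^2 ≥ 12 and δ^2 ≥ 12/23.
δ ≥ (12/23)^(1/2) ≈ 0.722.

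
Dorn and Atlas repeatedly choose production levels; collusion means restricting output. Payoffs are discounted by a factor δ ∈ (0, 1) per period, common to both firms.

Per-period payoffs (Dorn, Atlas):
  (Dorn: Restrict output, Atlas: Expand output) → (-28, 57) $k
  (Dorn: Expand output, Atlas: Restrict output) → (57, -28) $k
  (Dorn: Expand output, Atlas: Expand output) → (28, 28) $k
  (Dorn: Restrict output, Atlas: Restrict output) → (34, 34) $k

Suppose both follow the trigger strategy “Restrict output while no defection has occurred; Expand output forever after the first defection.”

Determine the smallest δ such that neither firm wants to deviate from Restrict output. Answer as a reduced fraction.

34/(1−δ) ≥ 57 + 28δ/(1−δ)
34 ≥ 57 − 29δ
δ ≥ 23/29.

23/29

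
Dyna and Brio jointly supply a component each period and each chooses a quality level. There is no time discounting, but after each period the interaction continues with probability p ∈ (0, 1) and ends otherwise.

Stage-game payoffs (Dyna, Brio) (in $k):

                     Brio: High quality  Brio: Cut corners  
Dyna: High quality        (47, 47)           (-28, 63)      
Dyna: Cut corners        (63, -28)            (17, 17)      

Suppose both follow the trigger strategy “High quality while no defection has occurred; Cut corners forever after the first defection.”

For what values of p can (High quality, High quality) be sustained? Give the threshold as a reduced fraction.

8/23

Expected cooperation value is 47 + p·47 + p²·47 + … = 47/(1−p); deviation gives 63 + p·17/(1−p).
47 ≥ 63(1−p) + 17p ⇒ 46p ≥ 16 ⇒ p ≥ 16/46 = 8/23.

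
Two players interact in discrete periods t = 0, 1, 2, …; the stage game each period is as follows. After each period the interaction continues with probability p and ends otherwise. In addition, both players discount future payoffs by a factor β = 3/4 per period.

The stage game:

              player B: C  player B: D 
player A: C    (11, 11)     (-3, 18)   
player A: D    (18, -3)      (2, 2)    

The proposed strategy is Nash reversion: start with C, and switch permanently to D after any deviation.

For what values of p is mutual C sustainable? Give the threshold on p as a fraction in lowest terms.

With continuation probability p and discount β, the effective per-period discount factor is βp.
Grim-trigger IC: βp ≥ (18−11)/(18−2) = 7/16.
So p ≥ (7/16)/(3/4) = 7/12.

7/12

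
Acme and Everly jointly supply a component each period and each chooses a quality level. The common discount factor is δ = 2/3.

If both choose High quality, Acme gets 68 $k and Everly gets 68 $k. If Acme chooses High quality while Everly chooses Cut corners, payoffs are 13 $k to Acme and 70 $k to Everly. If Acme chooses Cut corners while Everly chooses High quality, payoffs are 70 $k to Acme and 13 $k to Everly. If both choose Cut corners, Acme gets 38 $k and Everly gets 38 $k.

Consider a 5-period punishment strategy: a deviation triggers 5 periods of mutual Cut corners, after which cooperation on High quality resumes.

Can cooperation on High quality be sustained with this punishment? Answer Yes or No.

Comparing payoff streams over the 6 periods until play realigns: cooperate → 68(1+δ+…+δ^5); deviate → 70 + 38(δ+…+δ^5).
Cooperation is sustained iff (68−38)(δ+…+δ^5) ≥ 70−68.
δ+…+δ^5 = 2/3·(1−(2/3)^5)/(1−2/3) = 1.7366, and (70−68)/(68−38) = 0.0667.
1.7366 ≥ 0.0667, so cooperation is sustainable.

Yes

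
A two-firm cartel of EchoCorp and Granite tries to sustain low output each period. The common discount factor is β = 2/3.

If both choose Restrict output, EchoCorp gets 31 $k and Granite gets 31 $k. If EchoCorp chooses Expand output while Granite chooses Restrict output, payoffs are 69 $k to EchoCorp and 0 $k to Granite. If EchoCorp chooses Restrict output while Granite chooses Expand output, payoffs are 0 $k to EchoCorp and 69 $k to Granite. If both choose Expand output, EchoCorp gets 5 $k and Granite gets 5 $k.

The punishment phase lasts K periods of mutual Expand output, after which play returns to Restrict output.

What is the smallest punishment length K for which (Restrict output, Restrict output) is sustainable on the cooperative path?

4

No profitable deviation requires (31−5)(β+…+β^K) ≥ 69−31, i.e. β+…+β^K ≥ 19/13 ≈ 1.4615.
With β = 2/3, the partial sums are K=1: 0.6667, K=2: 1.1111, K=3: 1.4074, K=4: 1.6049.
K = 4 is the first length at which the sum reaches 1.4615.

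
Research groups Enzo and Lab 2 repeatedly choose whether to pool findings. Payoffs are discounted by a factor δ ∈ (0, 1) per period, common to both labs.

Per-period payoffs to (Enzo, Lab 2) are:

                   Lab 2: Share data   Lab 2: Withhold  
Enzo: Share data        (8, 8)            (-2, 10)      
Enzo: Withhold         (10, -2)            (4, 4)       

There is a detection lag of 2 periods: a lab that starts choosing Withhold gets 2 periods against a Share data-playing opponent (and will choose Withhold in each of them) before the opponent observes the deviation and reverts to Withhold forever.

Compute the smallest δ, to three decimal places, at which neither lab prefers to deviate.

A deviator earns 10 for 2 periods, then 4 forever; cooperating earns 8 forever. Multiplying the IC by (1−δ):
8 ≥ 10(1−δ^2) + 4δ^2, so 6·δ^2 ≥ 2 and δ^2 ≥ 1/3.
δ ≥ (1/3)^(1/2) ≈ 0.577.

0.577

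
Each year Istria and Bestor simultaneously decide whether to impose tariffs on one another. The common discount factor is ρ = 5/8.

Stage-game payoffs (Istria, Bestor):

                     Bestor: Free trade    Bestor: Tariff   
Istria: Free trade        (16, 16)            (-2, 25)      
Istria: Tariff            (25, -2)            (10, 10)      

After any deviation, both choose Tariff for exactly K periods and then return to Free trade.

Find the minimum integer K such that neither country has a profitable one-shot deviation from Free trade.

Need Σ_{k=1}^{K} ρ^k ≥ (25−16)/(16−10) = 1.5000 at ρ = 5/8.
At K = 4 the sum is 1.4124 < 1.5000; at K = 5 it is 1.5077 ≥ 1.5000.
So the minimum punishment length is K = 5.

5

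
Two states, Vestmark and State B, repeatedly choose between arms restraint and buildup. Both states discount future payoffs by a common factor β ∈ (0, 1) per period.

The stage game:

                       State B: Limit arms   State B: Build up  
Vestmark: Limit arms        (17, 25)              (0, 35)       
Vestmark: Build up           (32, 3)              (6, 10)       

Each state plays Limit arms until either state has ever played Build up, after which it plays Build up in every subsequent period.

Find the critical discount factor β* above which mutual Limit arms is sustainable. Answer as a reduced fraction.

15/26

Vestmark's threshold: (32−17)/(32−6) = 15/26.
State B's threshold: (35−25)/(35−10) = 2/5.
15/26 > 2/5, so Vestmark binds and β* = 15/26.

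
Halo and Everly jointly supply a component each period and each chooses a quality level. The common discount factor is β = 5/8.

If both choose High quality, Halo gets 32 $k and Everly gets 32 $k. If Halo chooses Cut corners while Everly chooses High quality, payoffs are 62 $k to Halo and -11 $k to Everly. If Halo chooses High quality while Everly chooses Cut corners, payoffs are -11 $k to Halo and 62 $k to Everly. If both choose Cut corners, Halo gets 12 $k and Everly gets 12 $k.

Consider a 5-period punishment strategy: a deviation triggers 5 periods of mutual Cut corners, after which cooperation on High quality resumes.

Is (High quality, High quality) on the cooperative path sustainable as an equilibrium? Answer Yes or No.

A one-shot deviation gives 62 now, then 12 for 5 periods, then back to 32.
Gain from deviating: (62−32) today; loss: (32−12) in each of the next 5 periods.
No-deviation condition: (32−12)(β+…+β^5) ≥ 62−32, i.e. β+…+β^5 ≥ 3/2.
At β = 5/8: β+…+β^5 = 1.5077 ≥ 1.5000.
So cooperation is sustainable.

Yes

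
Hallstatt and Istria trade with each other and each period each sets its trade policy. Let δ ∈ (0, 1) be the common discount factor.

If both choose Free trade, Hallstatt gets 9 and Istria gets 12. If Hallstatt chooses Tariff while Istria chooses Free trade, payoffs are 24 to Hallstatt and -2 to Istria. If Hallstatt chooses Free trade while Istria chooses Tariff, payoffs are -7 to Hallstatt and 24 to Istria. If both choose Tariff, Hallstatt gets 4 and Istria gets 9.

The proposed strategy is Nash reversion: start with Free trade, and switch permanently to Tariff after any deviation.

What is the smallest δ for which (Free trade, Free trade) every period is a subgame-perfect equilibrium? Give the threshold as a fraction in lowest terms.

For Hallstatt: deviation gain 24−9 = 15, per-period punishment loss 9−4 = 5. IC gives δ ≥ 15/20 = 3/4.
For Istria: gain 12, loss 3 per period, so δ ≥ 12/15 = 4/5.
The tighter constraint is Istria's, so cooperation needs δ ≥ 4/5.

4/5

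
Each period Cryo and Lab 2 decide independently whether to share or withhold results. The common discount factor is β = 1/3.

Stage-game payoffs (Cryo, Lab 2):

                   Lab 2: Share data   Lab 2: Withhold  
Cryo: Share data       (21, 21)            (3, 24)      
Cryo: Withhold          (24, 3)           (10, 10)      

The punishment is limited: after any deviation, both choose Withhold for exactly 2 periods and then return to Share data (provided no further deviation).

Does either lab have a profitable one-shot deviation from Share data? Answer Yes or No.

Comparing payoff streams over the 3 periods until play realigns: cooperate → 21(1+β+…+β^2); deviate → 24 + 10(β+…+β^2).
Cooperation is sustained iff (21−10)(β+…+β^2) ≥ 24−21.
β+…+β^2 = 1/3·(1−(1/3)^2)/(1−1/3) = 0.4444, and (24−21)/(21−10) = 0.2727.
0.4444 ≥ 0.2727, so cooperation is sustainable.

No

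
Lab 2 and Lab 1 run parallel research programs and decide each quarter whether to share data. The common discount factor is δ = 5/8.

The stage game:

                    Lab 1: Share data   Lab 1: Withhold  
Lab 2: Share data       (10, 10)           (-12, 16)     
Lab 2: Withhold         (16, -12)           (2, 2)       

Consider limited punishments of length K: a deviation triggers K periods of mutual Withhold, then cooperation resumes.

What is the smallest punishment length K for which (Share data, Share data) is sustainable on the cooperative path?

2

No profitable deviation requires (10−2)(δ+…+δ^K) ≥ 16−10, i.e. δ+…+δ^K ≥ 3/4 ≈ 0.7500.
With δ = 5/8, the partial sums are K=1: 0.6250, K=2: 1.0156.
K = 2 is the first length at which the sum reaches 0.7500.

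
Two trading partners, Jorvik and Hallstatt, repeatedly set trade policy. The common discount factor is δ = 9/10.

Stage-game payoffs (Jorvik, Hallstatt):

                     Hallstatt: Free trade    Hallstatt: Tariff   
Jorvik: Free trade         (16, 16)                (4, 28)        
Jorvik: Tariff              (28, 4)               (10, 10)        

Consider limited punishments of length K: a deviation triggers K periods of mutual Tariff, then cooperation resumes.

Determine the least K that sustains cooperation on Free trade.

3

IC: δ(1−δ^K)/(1−δ) ≥ (28−16)/(16−10) = 2.
With δ = 9/10: need 1 − δ^K ≥ 2·(1−9/10)/(9/10), i.e. δ^K ≤ 0.7778.
Since (9/10)^2 = 0.8100 and (9/10)^3 = 0.7290, the smallest such K is 3.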